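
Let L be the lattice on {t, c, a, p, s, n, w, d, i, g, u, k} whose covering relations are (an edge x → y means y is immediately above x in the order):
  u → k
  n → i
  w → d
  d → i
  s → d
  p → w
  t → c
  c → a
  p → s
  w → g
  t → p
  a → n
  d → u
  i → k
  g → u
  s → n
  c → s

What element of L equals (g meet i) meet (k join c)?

g ∧ i = w
k ∨ c = k
w ∧ k = w

w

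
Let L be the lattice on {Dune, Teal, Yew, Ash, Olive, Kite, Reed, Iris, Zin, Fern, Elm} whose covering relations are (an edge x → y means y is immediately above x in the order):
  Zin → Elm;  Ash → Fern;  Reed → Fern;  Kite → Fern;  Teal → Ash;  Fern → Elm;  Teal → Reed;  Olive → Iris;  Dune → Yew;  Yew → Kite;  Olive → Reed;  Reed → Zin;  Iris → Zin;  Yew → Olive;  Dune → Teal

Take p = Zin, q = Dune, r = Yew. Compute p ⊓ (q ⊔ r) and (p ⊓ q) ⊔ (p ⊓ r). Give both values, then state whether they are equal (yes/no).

Yew; Yew; yes

q ⊔ r = Yew, so p ⊓ (q ⊔ r) = Zin ⊓ Yew = Yew.
p ⊓ q = Dune and p ⊓ r = Yew, so (p ⊓ q) ⊔ (p ⊓ r) = Dune ⊔ Yew = Yew.
Equal: yes.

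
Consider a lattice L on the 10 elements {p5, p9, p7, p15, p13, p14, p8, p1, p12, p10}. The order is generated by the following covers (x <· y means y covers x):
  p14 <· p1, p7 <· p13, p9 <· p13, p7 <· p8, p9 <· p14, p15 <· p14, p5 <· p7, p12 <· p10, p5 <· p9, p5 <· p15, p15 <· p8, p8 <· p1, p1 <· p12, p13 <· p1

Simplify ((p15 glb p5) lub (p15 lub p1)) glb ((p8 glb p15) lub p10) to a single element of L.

p1

p15 ∧ p5 = p5
p15 ∨ p1 = p1
p5 ∨ p1 = p1
p8 ∧ p15 = p15
p15 ∨ p10 = p10
p1 ∧ p10 = p1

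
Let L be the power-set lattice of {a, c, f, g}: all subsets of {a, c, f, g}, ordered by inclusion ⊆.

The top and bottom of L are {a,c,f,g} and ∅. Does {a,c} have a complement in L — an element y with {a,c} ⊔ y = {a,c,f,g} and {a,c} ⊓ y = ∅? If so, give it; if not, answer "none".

Need y with {a,c} ∨ y = {a,c,f,g} and {a,c} ∧ y = ∅.
Checking each element gives: {f,g}.

{f,g}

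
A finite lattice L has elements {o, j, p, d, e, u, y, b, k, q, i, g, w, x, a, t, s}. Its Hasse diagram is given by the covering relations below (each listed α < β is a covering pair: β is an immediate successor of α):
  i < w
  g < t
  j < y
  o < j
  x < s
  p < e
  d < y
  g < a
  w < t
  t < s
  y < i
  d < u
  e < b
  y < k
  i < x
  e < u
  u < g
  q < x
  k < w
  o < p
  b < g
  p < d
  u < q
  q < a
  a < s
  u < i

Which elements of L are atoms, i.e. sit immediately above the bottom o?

The atoms are exactly the elements that cover o: j, p.

j, p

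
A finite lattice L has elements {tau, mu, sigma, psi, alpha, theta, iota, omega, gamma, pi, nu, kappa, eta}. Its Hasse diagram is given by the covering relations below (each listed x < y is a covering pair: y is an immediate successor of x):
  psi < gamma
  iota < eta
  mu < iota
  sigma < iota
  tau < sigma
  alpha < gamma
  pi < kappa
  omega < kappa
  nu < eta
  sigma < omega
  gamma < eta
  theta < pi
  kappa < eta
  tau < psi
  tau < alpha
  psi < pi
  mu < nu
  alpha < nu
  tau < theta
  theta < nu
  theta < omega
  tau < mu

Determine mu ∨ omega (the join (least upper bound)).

Common upper bounds of {mu, omega}: eta.
The least among these is eta.

eta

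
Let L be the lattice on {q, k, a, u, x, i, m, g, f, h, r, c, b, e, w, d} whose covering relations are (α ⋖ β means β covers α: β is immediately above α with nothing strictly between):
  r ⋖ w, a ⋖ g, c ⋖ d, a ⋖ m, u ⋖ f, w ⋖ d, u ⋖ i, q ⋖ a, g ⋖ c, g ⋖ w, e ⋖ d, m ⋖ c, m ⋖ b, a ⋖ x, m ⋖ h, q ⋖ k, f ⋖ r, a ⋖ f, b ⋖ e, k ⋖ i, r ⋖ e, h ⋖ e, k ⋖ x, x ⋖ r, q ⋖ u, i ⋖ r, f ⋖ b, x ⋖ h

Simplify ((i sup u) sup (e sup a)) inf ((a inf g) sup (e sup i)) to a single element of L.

e

i ∨ u = i
e ∨ a = e
i ∨ e = e
a ∧ g = a
e ∨ i = e
a ∨ e = e
e ∧ e = e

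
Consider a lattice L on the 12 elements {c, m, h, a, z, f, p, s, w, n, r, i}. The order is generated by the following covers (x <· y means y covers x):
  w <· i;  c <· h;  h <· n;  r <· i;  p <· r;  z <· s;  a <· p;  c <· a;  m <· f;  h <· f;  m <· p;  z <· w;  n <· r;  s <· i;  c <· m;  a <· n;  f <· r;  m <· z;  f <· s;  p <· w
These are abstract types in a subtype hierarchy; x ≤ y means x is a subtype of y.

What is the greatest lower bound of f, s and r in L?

Common lower bounds of {f, s, r}: c, f, h, m.
The greatest among these is f.

f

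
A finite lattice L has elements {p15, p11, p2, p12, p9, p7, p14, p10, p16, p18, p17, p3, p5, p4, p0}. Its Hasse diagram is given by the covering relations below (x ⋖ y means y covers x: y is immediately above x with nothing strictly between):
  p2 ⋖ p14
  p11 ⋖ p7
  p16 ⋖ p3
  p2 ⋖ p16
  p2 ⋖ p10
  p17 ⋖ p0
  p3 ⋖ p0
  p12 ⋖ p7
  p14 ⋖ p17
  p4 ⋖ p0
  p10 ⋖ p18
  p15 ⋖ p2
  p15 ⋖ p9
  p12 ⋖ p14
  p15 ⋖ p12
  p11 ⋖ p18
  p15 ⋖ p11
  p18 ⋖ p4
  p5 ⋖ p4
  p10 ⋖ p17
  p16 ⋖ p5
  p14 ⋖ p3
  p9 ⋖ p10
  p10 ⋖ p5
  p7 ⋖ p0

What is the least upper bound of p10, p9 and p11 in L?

p18

Common upper bounds of {p10, p9, p11}: p0, p18, p4.
The least among these is p18.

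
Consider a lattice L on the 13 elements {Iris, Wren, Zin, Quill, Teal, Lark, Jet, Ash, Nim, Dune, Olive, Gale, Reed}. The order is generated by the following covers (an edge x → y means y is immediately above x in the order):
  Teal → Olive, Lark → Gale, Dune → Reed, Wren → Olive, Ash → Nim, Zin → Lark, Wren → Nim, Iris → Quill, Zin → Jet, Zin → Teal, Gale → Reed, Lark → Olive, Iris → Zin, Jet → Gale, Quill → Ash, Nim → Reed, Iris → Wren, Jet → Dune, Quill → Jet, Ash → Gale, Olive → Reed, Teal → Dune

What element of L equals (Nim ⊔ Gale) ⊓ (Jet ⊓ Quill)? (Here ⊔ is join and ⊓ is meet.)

Quill

Nim ∨ Gale = Reed
Jet ∧ Quill = Quill
Reed ∧ Quill = Quill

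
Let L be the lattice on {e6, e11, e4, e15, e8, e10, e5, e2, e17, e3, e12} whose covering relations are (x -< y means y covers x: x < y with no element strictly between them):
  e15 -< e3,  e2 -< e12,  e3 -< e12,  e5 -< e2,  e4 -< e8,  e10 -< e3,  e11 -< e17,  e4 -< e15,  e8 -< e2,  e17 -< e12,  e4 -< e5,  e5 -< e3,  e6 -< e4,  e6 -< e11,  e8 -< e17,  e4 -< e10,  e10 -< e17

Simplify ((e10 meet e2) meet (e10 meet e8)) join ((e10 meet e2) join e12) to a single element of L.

e10 ∧ e2 = e4
e10 ∧ e8 = e4
e4 ∧ e4 = e4
e10 ∧ e2 = e4
e4 ∨ e12 = e12
e4 ∨ e12 = e12

e12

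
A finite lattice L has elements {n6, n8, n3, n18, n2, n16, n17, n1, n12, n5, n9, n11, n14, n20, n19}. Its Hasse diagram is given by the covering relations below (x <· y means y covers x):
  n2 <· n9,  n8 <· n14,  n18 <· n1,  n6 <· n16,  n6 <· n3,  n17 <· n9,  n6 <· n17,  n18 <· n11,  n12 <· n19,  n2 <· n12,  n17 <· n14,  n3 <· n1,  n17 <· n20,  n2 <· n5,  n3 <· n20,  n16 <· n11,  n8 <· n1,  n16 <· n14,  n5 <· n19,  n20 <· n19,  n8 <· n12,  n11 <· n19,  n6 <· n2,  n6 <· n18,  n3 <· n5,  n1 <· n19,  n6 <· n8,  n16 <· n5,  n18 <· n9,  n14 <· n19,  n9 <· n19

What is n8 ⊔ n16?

n14

Common upper bounds of {n8, n16}: n14, n19.
The least among these is n14.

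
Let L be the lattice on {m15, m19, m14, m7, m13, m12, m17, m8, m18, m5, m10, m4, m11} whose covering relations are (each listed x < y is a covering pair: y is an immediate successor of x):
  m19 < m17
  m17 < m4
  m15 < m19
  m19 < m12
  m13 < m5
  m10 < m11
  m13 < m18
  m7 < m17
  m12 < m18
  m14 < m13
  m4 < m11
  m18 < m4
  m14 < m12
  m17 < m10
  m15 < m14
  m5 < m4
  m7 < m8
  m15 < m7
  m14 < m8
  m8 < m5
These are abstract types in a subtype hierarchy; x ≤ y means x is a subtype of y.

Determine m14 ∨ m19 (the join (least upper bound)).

Common upper bounds of {m14, m19}: m11, m12, m18, m4.
The least among these is m12.

m12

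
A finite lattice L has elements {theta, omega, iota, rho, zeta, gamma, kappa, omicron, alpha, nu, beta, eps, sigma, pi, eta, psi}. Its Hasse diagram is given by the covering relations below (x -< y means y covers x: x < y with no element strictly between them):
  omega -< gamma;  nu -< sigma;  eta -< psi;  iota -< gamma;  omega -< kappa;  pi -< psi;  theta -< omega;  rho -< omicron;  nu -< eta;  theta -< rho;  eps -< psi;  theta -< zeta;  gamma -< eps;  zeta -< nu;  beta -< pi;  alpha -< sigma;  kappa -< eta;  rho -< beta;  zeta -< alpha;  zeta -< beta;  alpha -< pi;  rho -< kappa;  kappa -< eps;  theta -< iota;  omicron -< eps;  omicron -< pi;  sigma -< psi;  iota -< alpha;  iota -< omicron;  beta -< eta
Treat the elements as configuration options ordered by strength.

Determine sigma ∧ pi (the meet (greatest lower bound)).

Common lower bounds of {sigma, pi}: alpha, iota, theta, zeta.
The greatest among these is alpha.

alpha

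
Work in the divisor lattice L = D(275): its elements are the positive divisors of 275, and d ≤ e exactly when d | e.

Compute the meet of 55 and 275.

In the divisibility order, the meet is the greatest common divisor: gcd(55, 275) = 55.

55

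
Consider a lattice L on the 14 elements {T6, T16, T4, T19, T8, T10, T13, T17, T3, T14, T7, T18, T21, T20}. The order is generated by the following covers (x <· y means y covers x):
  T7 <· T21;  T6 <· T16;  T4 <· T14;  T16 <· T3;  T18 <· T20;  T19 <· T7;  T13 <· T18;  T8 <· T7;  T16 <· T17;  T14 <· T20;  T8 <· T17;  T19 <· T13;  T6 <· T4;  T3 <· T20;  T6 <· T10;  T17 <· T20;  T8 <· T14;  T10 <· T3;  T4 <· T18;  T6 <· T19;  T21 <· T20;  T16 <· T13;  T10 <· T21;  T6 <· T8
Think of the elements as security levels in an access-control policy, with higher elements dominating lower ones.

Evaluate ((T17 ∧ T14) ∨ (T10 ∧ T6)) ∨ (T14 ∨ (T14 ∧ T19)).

T14

T17 ∧ T14 = T8
T10 ∧ T6 = T6
T8 ∨ T6 = T8
T14 ∧ T19 = T6
T14 ∨ T6 = T14
T8 ∨ T14 = T14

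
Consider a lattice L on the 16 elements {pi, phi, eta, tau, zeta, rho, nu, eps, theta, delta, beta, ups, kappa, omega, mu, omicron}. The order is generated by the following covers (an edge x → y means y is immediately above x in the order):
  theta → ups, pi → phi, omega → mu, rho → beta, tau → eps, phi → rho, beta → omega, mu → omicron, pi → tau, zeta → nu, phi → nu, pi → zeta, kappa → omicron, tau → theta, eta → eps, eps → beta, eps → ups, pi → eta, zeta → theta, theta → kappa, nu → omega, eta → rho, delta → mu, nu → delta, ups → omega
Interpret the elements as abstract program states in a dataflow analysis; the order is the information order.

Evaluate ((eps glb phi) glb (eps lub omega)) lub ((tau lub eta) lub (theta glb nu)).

ups

eps ∧ phi = pi
eps ∨ omega = omega
pi ∧ omega = pi
tau ∨ eta = eps
theta ∧ nu = zeta
eps ∨ zeta = ups
pi ∨ ups = ups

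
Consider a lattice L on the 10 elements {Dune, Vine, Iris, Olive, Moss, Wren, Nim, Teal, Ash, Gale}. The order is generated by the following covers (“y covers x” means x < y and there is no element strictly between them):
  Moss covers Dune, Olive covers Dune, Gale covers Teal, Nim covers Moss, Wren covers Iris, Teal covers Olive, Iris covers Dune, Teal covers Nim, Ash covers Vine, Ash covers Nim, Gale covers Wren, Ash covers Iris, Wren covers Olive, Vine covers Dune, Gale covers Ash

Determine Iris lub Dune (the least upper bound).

Common upper bounds of {Iris, Dune}: Ash, Gale, Iris, Wren.
The least among these is Iris.

Iris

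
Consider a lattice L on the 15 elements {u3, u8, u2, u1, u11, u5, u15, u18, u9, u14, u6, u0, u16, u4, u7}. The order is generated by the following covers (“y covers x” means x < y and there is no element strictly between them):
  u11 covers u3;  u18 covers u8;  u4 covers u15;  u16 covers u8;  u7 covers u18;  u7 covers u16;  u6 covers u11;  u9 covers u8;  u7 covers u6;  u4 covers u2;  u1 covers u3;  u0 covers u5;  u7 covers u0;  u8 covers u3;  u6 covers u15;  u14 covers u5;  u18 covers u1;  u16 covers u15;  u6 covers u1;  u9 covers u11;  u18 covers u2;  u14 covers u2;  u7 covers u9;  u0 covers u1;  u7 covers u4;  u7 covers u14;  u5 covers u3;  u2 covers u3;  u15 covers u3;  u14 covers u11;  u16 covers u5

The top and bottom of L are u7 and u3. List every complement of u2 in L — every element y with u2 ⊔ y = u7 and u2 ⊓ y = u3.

u0, u16, u6, u9

Need y with u2 ∨ y = u7 and u2 ∧ y = u3.
Checking each element gives: u0, u16, u6, u9.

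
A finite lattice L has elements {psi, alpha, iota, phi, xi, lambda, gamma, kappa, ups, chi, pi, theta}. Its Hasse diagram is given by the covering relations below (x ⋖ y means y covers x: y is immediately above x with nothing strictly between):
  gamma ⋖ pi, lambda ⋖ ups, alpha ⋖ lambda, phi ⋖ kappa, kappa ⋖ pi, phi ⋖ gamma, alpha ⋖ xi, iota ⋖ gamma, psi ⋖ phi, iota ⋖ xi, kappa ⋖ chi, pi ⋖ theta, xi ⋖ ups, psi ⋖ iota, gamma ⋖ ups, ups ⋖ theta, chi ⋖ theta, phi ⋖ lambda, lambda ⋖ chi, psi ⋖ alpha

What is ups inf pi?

gamma

Common lower bounds of {ups, pi}: gamma, iota, phi, psi.
The greatest among these is gamma.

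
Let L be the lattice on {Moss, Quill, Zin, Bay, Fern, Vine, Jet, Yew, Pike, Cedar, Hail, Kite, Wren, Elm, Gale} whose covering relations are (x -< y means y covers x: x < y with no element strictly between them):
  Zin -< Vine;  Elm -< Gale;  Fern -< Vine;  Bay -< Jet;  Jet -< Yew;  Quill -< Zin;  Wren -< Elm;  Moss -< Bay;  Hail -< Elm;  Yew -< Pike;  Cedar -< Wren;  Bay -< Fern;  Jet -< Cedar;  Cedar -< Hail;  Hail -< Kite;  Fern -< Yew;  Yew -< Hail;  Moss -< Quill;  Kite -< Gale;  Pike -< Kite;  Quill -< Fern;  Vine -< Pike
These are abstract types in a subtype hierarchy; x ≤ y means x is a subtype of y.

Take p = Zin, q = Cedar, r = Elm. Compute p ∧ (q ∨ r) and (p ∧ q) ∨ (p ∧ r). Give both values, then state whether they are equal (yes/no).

q ∨ r = Elm, so p ∧ (q ∨ r) = Zin ∧ Elm = Quill.
p ∧ q = Moss and p ∧ r = Quill, so (p ∧ q) ∨ (p ∧ r) = Moss ∨ Quill = Quill.
Equal: yes.

Quill; Quill; yes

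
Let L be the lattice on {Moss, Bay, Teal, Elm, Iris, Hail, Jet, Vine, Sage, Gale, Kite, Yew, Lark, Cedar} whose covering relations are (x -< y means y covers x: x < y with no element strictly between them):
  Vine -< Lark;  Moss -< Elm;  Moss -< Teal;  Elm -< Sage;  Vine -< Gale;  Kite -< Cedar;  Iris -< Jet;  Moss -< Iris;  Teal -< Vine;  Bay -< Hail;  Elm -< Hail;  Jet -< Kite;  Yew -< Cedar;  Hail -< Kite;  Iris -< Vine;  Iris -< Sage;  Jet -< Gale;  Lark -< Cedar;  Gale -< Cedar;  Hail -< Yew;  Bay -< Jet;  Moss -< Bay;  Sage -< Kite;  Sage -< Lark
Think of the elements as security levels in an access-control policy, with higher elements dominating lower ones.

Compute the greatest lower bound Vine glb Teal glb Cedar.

Common lower bounds of {Vine, Teal, Cedar}: Moss, Teal.
The greatest among these is Teal.

Teal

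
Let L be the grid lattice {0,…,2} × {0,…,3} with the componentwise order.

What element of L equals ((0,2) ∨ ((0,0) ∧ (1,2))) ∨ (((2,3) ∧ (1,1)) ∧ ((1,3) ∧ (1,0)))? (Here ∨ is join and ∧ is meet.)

(1,2)

(0,0) ∧ (1,2) = (0,0)
(0,2) ∨ (0,0) = (0,2)
(2,3) ∧ (1,1) = (1,1)
(1,3) ∧ (1,0) = (1,0)
(1,1) ∧ (1,0) = (1,0)
(0,2) ∨ (1,0) = (1,2)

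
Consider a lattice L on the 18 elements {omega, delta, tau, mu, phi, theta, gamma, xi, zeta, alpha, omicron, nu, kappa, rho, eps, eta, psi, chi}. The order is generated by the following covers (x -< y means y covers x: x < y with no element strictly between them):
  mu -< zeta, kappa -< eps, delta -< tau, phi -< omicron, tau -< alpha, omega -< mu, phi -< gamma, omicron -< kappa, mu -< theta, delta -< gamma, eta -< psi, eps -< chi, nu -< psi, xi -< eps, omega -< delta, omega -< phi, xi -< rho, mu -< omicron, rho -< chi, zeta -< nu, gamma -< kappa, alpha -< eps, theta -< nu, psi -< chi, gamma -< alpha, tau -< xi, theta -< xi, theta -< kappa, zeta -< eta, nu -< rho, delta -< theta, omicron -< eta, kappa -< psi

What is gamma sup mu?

Common upper bounds of {gamma, mu}: chi, eps, kappa, psi.
The least among these is kappa.

kappa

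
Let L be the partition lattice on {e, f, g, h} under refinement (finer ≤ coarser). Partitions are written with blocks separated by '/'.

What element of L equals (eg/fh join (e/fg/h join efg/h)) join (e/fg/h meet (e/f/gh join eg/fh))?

e/fg/h ∨ efg/h = efg/h
eg/fh ∨ efg/h = efgh
e/f/gh ∨ eg/fh = efgh
e/fg/h ∧ efgh = e/fg/h
efgh ∨ e/fg/h = efgh

efgh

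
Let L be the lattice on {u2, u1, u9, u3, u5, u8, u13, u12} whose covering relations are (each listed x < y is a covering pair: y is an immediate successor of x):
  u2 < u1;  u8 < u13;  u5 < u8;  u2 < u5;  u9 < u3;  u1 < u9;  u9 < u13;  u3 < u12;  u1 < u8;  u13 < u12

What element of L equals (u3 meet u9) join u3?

u3

u3 ∧ u9 = u9
u9 ∨ u3 = u3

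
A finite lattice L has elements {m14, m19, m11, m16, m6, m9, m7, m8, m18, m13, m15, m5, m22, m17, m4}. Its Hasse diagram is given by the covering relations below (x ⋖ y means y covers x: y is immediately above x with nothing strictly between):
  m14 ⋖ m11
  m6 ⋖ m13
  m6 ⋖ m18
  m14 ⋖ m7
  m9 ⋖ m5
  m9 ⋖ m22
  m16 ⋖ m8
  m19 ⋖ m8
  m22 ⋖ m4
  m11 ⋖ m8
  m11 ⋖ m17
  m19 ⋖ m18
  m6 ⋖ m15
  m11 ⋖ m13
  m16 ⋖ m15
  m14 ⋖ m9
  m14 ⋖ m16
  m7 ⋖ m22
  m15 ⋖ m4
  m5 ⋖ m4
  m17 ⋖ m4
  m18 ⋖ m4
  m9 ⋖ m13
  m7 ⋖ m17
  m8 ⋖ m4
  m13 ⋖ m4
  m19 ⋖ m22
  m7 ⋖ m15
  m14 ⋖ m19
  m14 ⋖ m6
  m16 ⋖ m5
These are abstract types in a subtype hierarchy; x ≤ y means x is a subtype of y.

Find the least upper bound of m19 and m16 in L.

m8

Common upper bounds of {m19, m16}: m4, m8.
The least among these is m8.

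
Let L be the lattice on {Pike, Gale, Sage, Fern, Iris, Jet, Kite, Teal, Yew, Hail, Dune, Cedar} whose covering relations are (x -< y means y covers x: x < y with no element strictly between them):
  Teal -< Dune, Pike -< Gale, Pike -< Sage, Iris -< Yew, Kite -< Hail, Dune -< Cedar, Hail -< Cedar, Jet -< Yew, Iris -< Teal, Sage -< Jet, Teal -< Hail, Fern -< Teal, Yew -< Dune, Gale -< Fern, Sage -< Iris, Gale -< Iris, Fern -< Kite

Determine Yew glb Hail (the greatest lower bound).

Iris

Common lower bounds of {Yew, Hail}: Gale, Iris, Pike, Sage.
The greatest among these is Iris.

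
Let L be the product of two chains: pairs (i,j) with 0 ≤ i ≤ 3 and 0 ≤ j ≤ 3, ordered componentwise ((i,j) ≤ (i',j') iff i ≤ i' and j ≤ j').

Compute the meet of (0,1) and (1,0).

(0,0)

Common lower bounds of {(0,1), (1,0)}: (0,0).
The greatest among these is (0,0).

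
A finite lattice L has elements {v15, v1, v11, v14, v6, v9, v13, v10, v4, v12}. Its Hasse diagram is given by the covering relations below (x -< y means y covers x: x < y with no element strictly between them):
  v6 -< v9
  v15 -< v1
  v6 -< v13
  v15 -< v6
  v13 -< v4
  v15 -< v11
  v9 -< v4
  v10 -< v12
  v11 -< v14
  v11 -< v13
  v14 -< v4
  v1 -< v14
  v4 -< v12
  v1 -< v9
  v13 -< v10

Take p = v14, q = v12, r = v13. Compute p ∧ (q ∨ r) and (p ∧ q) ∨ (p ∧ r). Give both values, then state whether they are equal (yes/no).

q ∨ r = v12, so p ∧ (q ∨ r) = v14 ∧ v12 = v14.
p ∧ q = v14 and p ∧ r = v11, so (p ∧ q) ∨ (p ∧ r) = v14 ∨ v11 = v14.
Equal: yes.

v14; v14; yes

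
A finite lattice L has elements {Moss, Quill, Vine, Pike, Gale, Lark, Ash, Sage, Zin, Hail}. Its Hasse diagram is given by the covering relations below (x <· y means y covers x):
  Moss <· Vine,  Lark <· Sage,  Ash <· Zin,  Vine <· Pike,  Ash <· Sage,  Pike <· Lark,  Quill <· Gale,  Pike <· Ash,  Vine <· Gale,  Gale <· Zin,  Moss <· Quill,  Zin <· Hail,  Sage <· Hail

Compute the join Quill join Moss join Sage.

Hail

Common upper bounds of {Quill, Moss, Sage}: Hail.
The least among these is Hail.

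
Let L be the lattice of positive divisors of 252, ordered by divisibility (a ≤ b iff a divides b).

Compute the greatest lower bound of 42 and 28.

In the divisibility order, the meet is the greatest common divisor: gcd(42, 28) = 14.

14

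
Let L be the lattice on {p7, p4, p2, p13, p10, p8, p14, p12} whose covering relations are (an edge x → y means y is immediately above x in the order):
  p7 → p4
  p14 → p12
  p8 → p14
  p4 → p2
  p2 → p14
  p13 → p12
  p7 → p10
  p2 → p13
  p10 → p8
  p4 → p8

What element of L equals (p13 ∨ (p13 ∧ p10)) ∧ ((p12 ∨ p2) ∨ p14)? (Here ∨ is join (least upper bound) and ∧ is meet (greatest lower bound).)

p13 ∧ p10 = p7
p13 ∨ p7 = p13
p12 ∨ p2 = p12
p12 ∨ p14 = p12
p13 ∧ p12 = p13

p13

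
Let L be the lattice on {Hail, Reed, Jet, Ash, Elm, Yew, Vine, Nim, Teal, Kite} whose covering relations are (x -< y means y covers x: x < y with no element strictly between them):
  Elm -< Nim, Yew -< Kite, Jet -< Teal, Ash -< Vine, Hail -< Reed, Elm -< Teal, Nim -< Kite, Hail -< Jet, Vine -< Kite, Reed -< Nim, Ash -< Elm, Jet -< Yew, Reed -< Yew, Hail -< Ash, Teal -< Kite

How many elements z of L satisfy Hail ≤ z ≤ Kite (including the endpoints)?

10

The interval [Hail, Kite] = {Ash, Elm, Hail, Jet, Kite, Nim, Reed, Teal, Vine, Yew}, which has 10 elements.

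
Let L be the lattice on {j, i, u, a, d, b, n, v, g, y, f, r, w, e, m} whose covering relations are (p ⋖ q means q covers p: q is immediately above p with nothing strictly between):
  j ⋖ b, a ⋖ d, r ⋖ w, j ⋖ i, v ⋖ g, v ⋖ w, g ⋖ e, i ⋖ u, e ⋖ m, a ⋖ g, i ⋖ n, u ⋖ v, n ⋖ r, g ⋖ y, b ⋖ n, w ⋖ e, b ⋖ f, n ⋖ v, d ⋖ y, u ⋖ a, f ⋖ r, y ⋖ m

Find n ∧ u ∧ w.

Common lower bounds of {n, u, w}: i, j.
The greatest among these is i.

i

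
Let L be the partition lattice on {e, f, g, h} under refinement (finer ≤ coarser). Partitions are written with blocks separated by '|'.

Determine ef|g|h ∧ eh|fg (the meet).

e|f|g|h

The meet (common refinement) of ef|g|h and eh|fg intersects blocks pairwise, giving e|f|g|h.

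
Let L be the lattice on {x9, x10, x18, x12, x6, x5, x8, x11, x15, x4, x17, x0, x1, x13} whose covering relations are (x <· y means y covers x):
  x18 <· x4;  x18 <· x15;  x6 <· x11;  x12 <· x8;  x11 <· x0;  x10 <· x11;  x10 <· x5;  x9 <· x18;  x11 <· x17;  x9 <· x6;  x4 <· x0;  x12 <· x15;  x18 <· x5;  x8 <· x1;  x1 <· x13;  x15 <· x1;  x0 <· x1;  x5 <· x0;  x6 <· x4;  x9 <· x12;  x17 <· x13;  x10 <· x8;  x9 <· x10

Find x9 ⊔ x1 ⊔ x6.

Common upper bounds of {x9, x1, x6}: x1, x13.
The least among these is x1.

x1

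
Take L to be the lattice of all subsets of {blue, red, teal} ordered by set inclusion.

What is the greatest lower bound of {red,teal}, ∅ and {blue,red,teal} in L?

∅

Common lower bounds of {{red,teal}, ∅, {blue,red,teal}}: ∅.
The greatest among these is ∅.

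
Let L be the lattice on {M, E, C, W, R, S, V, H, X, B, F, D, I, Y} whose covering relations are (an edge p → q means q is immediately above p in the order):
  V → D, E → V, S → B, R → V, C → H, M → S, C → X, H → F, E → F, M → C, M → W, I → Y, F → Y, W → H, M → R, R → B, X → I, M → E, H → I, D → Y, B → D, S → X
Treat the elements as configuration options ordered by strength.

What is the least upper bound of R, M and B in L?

Common upper bounds of {R, M, B}: B, D, Y.
The least among these is B.

B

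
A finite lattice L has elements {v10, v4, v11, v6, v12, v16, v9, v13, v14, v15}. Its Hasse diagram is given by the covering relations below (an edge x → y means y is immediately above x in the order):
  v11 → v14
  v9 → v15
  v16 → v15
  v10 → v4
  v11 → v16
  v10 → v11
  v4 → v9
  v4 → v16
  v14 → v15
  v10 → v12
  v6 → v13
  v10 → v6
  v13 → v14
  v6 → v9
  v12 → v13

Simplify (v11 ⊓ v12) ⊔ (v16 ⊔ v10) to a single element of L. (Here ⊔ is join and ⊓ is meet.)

v11 ∧ v12 = v10
v16 ∨ v10 = v16
v10 ∨ v16 = v16

v16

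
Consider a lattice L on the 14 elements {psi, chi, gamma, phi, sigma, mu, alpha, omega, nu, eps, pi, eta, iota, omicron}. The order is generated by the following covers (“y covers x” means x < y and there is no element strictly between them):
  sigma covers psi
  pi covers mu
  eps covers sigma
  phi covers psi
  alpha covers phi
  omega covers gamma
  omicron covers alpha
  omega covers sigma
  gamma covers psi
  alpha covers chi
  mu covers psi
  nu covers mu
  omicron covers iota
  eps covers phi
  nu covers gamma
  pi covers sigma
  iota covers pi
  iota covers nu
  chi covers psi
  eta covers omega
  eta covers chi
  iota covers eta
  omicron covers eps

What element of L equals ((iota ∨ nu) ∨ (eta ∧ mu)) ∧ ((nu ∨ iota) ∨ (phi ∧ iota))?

iota

iota ∨ nu = iota
eta ∧ mu = psi
iota ∨ psi = iota
nu ∨ iota = iota
phi ∧ iota = psi
iota ∨ psi = iota
iota ∧ iota = iota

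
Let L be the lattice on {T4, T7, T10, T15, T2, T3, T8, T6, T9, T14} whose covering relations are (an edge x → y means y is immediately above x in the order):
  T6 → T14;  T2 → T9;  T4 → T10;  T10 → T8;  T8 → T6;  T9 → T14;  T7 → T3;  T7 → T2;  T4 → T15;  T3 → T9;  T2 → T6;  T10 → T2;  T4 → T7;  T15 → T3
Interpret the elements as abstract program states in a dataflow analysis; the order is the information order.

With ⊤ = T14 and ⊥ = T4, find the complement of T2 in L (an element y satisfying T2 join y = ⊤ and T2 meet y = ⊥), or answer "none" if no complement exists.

For every candidate y, either T2 ∨ y ≠ T14 or T2 ∧ y ≠ T4; no complement exists.

none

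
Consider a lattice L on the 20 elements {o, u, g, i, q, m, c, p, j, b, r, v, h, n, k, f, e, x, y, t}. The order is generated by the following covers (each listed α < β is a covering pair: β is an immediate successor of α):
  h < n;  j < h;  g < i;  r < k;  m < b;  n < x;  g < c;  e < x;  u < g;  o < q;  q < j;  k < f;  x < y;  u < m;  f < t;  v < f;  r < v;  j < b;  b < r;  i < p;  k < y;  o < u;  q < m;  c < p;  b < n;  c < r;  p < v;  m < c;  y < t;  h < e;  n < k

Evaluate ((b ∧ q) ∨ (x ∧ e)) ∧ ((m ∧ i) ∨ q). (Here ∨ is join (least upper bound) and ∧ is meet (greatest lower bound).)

q

b ∧ q = q
x ∧ e = e
q ∨ e = e
m ∧ i = u
u ∨ q = m
e ∧ m = q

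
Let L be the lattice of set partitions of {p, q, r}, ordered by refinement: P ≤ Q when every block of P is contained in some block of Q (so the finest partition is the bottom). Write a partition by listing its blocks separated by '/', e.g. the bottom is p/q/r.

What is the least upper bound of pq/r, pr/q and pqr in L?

pqr

The join of pq/r, pr/q, pqr merges any blocks that overlap across the partitions, giving pqr.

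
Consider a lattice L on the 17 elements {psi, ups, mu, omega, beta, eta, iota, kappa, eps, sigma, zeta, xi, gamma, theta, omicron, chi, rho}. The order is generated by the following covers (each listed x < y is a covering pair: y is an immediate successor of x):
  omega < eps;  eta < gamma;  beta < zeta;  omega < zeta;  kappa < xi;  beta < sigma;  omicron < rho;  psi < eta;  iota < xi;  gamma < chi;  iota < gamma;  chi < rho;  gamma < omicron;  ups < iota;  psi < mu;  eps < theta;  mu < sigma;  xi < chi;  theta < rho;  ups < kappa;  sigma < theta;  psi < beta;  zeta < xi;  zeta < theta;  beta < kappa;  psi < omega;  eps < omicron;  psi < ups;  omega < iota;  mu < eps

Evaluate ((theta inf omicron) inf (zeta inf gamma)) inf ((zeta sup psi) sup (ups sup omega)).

theta ∧ omicron = eps
zeta ∧ gamma = omega
eps ∧ omega = omega
zeta ∨ psi = zeta
ups ∨ omega = iota
zeta ∨ iota = xi
omega ∧ xi = omega

omega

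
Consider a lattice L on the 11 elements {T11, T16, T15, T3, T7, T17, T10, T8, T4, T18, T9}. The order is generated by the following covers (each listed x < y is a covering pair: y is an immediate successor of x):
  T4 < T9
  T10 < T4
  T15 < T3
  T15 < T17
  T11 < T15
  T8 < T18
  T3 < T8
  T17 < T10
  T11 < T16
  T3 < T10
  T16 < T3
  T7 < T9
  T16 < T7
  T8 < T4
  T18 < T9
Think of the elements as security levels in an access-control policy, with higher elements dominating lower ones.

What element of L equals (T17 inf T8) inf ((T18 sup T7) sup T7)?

T17 ∧ T8 = T15
T18 ∨ T7 = T9
T9 ∨ T7 = T9
T15 ∧ T9 = T15

T15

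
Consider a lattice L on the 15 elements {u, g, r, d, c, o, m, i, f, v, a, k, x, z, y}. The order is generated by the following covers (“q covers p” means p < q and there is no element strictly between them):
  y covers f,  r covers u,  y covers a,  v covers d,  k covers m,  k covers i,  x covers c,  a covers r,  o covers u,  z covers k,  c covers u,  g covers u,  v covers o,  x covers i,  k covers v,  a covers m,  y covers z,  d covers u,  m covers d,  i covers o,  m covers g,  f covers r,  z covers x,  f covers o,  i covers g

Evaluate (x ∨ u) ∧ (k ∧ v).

x ∨ u = x
k ∧ v = v
x ∧ v = o

o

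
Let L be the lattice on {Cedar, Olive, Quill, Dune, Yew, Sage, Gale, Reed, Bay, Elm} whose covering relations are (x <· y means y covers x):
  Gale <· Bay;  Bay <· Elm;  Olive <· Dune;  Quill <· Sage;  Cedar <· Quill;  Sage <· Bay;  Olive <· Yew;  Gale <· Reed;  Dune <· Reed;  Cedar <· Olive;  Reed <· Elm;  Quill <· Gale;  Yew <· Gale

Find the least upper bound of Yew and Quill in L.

Gale

Common upper bounds of {Yew, Quill}: Bay, Elm, Gale, Reed.
The least among these is Gale.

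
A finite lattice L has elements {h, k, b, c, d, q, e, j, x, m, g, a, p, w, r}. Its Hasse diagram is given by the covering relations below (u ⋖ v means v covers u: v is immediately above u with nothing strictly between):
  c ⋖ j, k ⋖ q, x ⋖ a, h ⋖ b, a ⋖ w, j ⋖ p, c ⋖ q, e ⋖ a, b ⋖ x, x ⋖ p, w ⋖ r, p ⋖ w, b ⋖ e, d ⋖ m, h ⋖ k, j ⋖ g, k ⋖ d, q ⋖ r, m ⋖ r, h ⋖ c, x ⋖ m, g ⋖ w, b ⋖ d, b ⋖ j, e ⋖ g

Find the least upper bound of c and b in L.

Common upper bounds of {c, b}: g, j, p, r, w.
The least among these is j.

j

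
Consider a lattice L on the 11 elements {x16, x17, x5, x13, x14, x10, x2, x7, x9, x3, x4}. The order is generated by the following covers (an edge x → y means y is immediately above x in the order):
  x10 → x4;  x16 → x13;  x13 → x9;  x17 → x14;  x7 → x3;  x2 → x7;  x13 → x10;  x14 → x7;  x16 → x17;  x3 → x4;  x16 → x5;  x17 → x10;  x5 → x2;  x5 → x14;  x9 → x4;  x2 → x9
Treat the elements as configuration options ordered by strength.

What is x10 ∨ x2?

Common upper bounds of {x10, x2}: x4.
The least among these is x4.

x4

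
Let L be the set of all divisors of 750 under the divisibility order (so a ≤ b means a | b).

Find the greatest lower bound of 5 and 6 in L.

Common lower bounds of {5, 6}: 1.
The greatest among these is 1.

1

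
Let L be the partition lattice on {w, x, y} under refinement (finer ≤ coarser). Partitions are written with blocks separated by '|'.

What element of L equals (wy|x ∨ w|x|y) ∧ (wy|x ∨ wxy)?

wy|x ∨ w|x|y = wy|x
wy|x ∨ wxy = wxy
wy|x ∧ wxy = wy|x

wy|x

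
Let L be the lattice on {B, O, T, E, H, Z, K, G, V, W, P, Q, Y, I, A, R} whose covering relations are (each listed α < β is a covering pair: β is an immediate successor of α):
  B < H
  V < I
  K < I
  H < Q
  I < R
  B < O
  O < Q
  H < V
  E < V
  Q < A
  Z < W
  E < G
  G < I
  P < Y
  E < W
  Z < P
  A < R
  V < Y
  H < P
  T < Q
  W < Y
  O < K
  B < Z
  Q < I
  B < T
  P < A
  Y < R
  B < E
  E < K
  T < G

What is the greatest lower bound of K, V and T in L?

B

Common lower bounds of {K, V, T}: B.
The greatest among these is B.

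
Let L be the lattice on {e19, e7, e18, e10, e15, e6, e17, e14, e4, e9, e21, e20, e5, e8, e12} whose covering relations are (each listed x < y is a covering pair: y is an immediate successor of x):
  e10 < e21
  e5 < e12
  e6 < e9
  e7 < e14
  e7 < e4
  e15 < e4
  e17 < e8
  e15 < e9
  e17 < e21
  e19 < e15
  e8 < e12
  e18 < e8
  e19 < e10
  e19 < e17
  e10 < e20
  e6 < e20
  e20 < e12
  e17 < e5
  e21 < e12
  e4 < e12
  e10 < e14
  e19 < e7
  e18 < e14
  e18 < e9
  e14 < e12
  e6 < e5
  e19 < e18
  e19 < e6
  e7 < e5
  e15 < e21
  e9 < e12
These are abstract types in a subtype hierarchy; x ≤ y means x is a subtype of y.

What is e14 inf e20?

Common lower bounds of {e14, e20}: e10, e19.
The greatest among these is e10.

e10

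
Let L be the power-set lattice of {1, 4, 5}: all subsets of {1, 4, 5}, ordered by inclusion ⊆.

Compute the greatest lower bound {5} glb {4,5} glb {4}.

Under ⊆, meet is intersection: {5} ∩ {4,5} ∩ {4} = {}.

{}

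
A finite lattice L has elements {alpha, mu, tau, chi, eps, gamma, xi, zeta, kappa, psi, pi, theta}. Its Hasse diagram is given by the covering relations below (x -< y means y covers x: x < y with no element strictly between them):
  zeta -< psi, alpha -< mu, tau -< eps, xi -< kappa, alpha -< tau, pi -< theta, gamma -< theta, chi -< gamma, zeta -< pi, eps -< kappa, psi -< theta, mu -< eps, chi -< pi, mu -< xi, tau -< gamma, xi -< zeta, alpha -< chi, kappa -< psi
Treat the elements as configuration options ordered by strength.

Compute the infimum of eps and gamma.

Common lower bounds of {eps, gamma}: alpha, tau.
The greatest among these is tau.

tau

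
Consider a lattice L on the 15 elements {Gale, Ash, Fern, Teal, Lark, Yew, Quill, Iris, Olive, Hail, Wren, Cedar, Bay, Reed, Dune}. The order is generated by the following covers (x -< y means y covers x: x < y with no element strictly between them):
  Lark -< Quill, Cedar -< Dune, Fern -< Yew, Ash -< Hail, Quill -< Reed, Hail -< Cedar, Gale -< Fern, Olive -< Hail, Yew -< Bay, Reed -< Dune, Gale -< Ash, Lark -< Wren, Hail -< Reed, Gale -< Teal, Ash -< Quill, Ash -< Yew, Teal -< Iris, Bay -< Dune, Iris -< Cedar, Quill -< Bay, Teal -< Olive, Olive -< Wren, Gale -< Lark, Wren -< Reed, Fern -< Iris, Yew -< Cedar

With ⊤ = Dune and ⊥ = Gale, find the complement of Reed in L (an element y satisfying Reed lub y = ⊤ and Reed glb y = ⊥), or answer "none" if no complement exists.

Need y with Reed ∨ y = Dune and Reed ∧ y = Gale.
Checking each element gives: Fern.

Fern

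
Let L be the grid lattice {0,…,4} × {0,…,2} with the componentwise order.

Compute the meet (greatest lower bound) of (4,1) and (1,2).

In a product of chains, the meet is componentwise min, giving (1,1).

(1,1)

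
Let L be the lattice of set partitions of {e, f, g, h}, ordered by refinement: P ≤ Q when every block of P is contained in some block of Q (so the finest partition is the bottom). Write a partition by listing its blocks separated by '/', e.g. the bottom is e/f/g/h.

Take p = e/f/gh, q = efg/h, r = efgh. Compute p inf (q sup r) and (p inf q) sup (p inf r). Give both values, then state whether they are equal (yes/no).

e/f/gh; e/f/gh; yes

q sup r = efgh, so p inf (q sup r) = e/f/gh inf efgh = e/f/gh.
p inf q = e/f/g/h and p inf r = e/f/gh, so (p inf q) sup (p inf r) = e/f/g/h sup e/f/gh = e/f/gh.
Equal: yes.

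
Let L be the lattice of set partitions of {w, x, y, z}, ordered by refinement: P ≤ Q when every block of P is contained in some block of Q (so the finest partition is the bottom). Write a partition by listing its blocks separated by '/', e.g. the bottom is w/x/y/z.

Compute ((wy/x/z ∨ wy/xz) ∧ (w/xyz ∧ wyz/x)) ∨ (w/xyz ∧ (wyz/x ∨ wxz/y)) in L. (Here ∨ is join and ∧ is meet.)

w/xyz

wy/x/z ∨ wy/xz = wy/xz
w/xyz ∧ wyz/x = w/x/yz
wy/xz ∧ w/x/yz = w/x/y/z
wyz/x ∨ wxz/y = wxyz
w/xyz ∧ wxyz = w/xyz
w/x/y/z ∨ w/xyz = w/xyz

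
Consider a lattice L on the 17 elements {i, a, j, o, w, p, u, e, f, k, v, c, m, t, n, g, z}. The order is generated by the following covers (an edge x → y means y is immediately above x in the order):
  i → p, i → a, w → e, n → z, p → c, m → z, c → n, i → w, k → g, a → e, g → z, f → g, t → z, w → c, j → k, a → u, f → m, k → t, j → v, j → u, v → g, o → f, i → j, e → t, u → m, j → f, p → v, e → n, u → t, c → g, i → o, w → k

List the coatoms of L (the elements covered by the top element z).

g, m, n, t

The coatoms are exactly the elements covered by z: g, m, n, t.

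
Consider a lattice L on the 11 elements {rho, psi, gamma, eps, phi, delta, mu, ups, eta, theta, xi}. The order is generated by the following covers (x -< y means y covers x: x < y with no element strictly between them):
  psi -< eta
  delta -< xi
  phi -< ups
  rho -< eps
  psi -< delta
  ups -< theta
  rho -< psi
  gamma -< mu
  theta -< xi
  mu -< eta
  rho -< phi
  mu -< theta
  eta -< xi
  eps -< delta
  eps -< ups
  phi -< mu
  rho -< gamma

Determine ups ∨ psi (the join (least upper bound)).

xi

Common upper bounds of {ups, psi}: xi.
The least among these is xi.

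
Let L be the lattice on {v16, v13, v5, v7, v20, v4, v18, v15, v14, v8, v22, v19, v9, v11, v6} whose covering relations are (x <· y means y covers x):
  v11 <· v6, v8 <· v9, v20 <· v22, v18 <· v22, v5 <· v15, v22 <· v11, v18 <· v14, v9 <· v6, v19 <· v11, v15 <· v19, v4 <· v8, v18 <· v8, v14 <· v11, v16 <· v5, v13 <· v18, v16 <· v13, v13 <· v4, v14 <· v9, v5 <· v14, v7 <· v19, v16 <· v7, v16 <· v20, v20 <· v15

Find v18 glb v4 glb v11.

Common lower bounds of {v18, v4, v11}: v13, v16.
The greatest among these is v13.

v13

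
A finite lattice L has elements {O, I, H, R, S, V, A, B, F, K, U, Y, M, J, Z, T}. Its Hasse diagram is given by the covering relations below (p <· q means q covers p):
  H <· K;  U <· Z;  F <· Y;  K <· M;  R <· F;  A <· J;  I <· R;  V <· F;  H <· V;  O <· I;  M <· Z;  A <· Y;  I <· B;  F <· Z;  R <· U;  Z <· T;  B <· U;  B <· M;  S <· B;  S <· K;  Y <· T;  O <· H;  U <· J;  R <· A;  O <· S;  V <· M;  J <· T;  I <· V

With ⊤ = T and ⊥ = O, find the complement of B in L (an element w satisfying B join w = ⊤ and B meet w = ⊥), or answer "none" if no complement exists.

For every candidate w, either B ∨ w ≠ T or B ∧ w ≠ O; no complement exists.

none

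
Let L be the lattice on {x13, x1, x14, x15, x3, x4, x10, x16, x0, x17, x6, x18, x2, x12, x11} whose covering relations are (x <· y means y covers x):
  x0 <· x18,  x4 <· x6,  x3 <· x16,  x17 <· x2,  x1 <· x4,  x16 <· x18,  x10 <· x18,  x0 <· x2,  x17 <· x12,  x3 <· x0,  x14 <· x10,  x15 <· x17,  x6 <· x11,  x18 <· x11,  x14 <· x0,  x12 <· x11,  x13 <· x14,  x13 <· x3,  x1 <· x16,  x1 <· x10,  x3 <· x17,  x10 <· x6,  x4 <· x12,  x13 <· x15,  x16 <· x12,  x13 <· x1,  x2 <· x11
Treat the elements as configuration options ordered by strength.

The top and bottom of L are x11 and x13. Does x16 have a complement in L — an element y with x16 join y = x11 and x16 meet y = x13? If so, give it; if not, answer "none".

none

For every candidate y, either x16 ∨ y ≠ x11 or x16 ∧ y ≠ x13; no complement exists.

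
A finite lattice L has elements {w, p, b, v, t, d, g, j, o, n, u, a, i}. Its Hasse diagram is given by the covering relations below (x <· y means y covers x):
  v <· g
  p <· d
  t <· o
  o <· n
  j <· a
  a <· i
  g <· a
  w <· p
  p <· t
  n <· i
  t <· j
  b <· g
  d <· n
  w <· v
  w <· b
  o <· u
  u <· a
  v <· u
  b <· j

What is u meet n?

o

Common lower bounds of {u, n}: o, p, t, w.
The greatest among these is o.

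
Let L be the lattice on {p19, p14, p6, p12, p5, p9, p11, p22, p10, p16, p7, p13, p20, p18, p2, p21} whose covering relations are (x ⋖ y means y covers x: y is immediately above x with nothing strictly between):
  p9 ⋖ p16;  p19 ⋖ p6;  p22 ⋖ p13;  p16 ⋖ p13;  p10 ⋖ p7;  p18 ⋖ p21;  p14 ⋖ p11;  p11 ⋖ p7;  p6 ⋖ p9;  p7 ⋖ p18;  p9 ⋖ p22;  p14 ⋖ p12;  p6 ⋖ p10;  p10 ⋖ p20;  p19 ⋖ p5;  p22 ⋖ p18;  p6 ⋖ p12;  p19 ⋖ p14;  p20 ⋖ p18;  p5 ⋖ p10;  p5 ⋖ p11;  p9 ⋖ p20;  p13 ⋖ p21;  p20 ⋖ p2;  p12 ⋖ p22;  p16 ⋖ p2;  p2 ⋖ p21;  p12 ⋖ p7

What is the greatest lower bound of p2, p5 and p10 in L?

Common lower bounds of {p2, p5, p10}: p19, p5.
The greatest among these is p5.

p5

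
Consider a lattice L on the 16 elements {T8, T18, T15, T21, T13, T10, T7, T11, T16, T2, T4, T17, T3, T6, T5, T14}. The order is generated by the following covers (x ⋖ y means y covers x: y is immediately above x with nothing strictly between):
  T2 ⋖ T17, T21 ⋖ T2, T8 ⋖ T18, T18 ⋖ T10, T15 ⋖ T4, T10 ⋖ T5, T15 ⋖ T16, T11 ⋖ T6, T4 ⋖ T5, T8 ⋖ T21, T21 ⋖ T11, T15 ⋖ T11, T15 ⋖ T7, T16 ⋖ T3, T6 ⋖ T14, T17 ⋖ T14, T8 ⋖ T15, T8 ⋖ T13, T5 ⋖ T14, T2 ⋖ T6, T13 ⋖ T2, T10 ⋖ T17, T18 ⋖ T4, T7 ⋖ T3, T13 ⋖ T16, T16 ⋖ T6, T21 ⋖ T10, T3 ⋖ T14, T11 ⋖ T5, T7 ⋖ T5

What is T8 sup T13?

T13

Common upper bounds of {T8, T13}: T13, T14, T16, T17, T2, T3, T6.
The least among these is T13.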